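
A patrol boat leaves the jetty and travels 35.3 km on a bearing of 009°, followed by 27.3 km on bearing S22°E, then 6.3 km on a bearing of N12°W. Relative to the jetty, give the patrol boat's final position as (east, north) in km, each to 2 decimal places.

Leg 1 (009°, 35.3 km): east 35.3 sin 9° = 5.52, north 35.3 cos 9° = 34.87
Leg 2 (S22°E, 27.3 km): east 27.3 sin 158° = 10.23, north 27.3 cos 158° = -25.31
Leg 3 (N12°W, 6.3 km): east 6.3 sin 348° = -1.31, north 6.3 cos 348° = 6.16
Summing: 14.44 km east, 15.72 km north → (14.44, 15.72).

(14.44, 15.72)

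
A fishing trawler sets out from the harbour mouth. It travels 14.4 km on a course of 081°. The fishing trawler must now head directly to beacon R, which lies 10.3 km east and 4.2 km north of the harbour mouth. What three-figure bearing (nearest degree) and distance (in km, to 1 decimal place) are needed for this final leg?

Leg 1 (081°, 14.4 km): east 14.4 sin 81° = 14.22, north 14.4 cos 81° = 2.25
Current position: (14.22, 2.25). Target: (10.3, 4.2). Remaining: Δeast = -3.92, Δnorth = 1.95.
Bearing = atan2(-3.92, 1.95) mod 360° = 296.40°; distance = √((-3.92)² + (1.95)²) = 4.379 km.

296°, 4.4 km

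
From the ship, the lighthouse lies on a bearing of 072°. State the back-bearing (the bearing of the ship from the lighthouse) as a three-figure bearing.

Back-bearing = 072° + 180° = 252°.

252°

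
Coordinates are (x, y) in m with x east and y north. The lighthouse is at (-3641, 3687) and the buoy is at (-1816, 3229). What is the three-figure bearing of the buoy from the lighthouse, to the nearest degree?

104°

Δeast = -1816 − -3641 = 1825.00; Δnorth = 3229 − 3687 = -458.00.
Bearing = atan2(Δeast, Δnorth) mod 360° = 104.09° ≈ 104°.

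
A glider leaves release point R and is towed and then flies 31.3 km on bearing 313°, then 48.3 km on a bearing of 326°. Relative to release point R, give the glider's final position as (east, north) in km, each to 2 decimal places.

Leg 1 (313°, 31.3 km): east 31.3 sin 313° = -22.89, north 31.3 cos 313° = 21.35
Leg 2 (326°, 48.3 km): east 48.3 sin 326° = -27.01, north 48.3 cos 326° = 40.04
Summing: -49.90 km east, 61.39 km north → (-49.90, 61.39).

(-49.90, 61.39)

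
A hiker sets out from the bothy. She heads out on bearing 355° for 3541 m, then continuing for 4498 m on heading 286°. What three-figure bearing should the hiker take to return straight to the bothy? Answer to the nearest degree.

Leg 1 (355°, 3541 m): east 3541 sin 355° = -308.62, north 3541 cos 355° = 3527.53
Leg 2 (286°, 4498 m): east 4498 sin 286° = -4323.76, north 4498 cos 286° = 1239.82
Net displacement: -4632.37 east, 4767.34 north. Direction back to start is (4632.37, -4767.34): bearing = atan2(4632.37, -4767.34) mod 360° = 135.82° ≈ 136°.

136°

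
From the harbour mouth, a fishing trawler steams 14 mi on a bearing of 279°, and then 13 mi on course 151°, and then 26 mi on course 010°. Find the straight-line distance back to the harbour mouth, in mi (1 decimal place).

16.7 mi

Leg 1 (279°, 14 mi): east 14 sin 279° = -13.83, north 14 cos 279° = 2.19
Leg 2 (151°, 13 mi): east 13 sin 151° = 6.30, north 13 cos 151° = -11.37
Leg 3 (010°, 26 mi): east 26 sin 10° = 4.51, north 26 cos 10° = 25.61
Net: -3.01 east, 16.43 north. Distance = √((-3.01)² + (16.43)²) = 16.699 mi.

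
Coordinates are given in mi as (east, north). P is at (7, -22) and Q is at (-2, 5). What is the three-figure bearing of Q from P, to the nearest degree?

342°

Δeast = -2 − 7 = -9.00; Δnorth = 5 − -22 = 27.00.
Bearing = atan2(Δeast, Δnorth) mod 360° = 341.57° ≈ 342°.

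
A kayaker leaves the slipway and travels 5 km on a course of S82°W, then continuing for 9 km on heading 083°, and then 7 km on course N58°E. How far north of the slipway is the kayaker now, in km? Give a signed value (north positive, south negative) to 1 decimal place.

4.1 km

Leg 1 (S82°W, 5 km): east 5 sin 262° = -4.95, north 5 cos 262° = -0.70
Leg 2 (083°, 9 km): east 9 sin 83° = 8.93, north 9 cos 83° = 1.10
Leg 3 (N58°E, 7 km): east 7 sin 58° = 5.94, north 7 cos 58° = 3.71
Net north component: 4.11 km.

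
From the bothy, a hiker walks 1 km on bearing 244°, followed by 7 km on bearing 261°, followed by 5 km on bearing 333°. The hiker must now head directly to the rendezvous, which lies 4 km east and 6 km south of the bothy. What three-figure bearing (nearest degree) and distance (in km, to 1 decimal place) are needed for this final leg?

Leg 1 (244°, 1 km): east 1 sin 244° = -0.90, north 1 cos 244° = -0.44
Leg 2 (261°, 7 km): east 7 sin 261° = -6.91, north 7 cos 261° = -1.10
Leg 3 (333°, 5 km): east 5 sin 333° = -2.27, north 5 cos 333° = 4.46
Current position: (-10.08, 2.92). Target: (4, -6). Remaining: Δeast = 14.08, Δnorth = -8.92.
Bearing = atan2(14.08, -8.92) mod 360° = 122.36°; distance = √((14.08)² + (-8.92)²) = 16.671 km.

122°, 16.7 km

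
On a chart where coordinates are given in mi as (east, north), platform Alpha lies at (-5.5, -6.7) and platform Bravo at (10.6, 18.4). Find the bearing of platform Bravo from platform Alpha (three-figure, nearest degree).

Δeast = 10.6 − -5.5 = 16.10; Δnorth = 18.4 − -6.7 = 25.10.
Bearing = atan2(Δeast, Δnorth) mod 360° = 32.68° ≈ 033°.

033°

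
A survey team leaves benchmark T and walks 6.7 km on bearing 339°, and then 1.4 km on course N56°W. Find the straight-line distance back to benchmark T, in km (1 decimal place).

Leg 1 (339°, 6.7 km): east 6.7 sin 339° = -2.40, north 6.7 cos 339° = 6.25
Leg 2 (N56°W, 1.4 km): east 1.4 sin 304° = -1.16, north 1.4 cos 304° = 0.78
Net: -3.56 east, 7.04 north. Distance = √((-3.56)² + (7.04)²) = 7.888 km.

7.9 km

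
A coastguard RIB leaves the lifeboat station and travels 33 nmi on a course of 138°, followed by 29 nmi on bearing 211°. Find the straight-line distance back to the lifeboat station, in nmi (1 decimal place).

49.9 nmi

Leg 1 (138°, 33 nmi): east 33 sin 138° = 22.08, north 33 cos 138° = -24.52
Leg 2 (211°, 29 nmi): east 29 sin 211° = -14.94, north 29 cos 211° = -24.86
Net: 7.15 east, -49.38 north. Distance = √((7.15)² + (-49.38)²) = 49.896 nmi.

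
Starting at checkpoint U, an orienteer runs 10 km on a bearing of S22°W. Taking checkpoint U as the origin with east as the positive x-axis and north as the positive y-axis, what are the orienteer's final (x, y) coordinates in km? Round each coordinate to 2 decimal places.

Leg 1 (S22°W, 10 km): east 10 sin 202° = -3.75, north 10 cos 202° = -9.27
Summing: -3.75 km east, -9.27 km north → (-3.75, -9.27).

(-3.75, -9.27)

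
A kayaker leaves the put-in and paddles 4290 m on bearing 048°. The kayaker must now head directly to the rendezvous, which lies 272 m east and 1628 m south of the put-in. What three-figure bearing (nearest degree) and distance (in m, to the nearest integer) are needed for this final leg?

213°, 5361 m

Leg 1 (048°, 4290 m): east 4290 sin 48° = 3188.09, north 4290 cos 48° = 2870.57
Current position: (3188.09, 2870.57). Target: (272, -1628). Remaining: Δeast = -2916.09, Δnorth = -4498.57.
Bearing = atan2(-2916.09, -4498.57) mod 360° = 212.95°; distance = √((-2916.09)² + (-4498.57)²) = 5361.038 m.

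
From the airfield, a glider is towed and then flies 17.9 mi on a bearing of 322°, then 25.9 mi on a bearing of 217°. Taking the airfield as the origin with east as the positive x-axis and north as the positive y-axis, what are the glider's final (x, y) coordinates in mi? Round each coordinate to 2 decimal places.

Leg 1 (322°, 17.9 mi): east 17.9 sin 322° = -11.02, north 17.9 cos 322° = 14.11
Leg 2 (217°, 25.9 mi): east 25.9 sin 217° = -15.59, north 25.9 cos 217° = -20.68
Summing: -26.61 mi east, -6.58 mi north → (-26.61, -6.58).

(-26.61, -6.58)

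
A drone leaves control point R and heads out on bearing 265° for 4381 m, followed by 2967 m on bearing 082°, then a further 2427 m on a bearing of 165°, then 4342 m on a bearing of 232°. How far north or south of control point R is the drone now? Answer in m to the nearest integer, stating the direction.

4986 m south

Leg 1 (265°, 4381 m): east 4381 sin 265° = -4364.33, north 4381 cos 265° = -381.83
Leg 2 (082°, 2967 m): east 2967 sin 82° = 2938.13, north 2967 cos 82° = 412.93
Leg 3 (165°, 2427 m): east 2427 sin 165° = 628.15, north 2427 cos 165° = -2344.30
Leg 4 (232°, 4342 m): east 4342 sin 232° = -3421.54, north 4342 cos 232° = -2673.20
Net north component: -4986.41 m.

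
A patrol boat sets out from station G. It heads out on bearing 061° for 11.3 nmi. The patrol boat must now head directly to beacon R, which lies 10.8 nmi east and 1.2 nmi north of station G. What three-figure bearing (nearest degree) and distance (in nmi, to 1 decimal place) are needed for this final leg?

168°, 4.4 nmi

Leg 1 (061°, 11.3 nmi): east 11.3 sin 61° = 9.88, north 11.3 cos 61° = 5.48
Current position: (9.88, 5.48). Target: (10.8, 1.2). Remaining: Δeast = 0.92, Δnorth = -4.28.
Bearing = atan2(0.92, -4.28) mod 360° = 167.91°; distance = √((0.92)² + (-4.28)²) = 4.375 nmi.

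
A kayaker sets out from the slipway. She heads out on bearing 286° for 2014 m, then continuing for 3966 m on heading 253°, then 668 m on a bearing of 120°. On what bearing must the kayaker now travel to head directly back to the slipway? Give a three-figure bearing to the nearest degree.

Leg 1 (286°, 2014 m): east 2014 sin 286° = -1935.98, north 2014 cos 286° = 555.13
Leg 2 (253°, 3966 m): east 3966 sin 253° = -3792.70, north 3966 cos 253° = -1159.55
Leg 3 (120°, 668 m): east 668 sin 120° = 578.50, north 668 cos 120° = -334.00
Net displacement: -5150.18 east, -938.41 north. Direction back to start is (5150.18, 938.41): bearing = atan2(5150.18, 938.41) mod 360° = 79.67° ≈ 080°.

080°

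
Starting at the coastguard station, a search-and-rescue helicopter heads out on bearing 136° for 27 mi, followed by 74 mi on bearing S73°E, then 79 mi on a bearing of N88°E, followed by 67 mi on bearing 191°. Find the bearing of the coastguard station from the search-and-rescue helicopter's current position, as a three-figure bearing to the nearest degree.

Leg 1 (136°, 27 mi): east 27 sin 136° = 18.76, north 27 cos 136° = -19.42
Leg 2 (S73°E, 74 mi): east 74 sin 107° = 70.77, north 74 cos 107° = -21.64
Leg 3 (N88°E, 79 mi): east 79 sin 88° = 78.95, north 79 cos 88° = 2.76
Leg 4 (191°, 67 mi): east 67 sin 191° = -12.78, north 67 cos 191° = -65.77
Net displacement: 155.69 east, -104.07 north. Direction back to start is (-155.69, 104.07): bearing = atan2(-155.69, 104.07) mod 360° = 303.76° ≈ 304°.

304°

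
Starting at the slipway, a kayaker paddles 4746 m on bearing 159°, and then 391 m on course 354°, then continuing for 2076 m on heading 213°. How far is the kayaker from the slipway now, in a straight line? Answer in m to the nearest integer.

5807 m

Leg 1 (159°, 4746 m): east 4746 sin 159° = 1700.81, north 4746 cos 159° = -4430.77
Leg 2 (354°, 391 m): east 391 sin 354° = -40.87, north 391 cos 354° = 388.86
Leg 3 (213°, 2076 m): east 2076 sin 213° = -1130.67, north 2076 cos 213° = -1741.08
Net: 529.27 east, -5782.99 north. Distance = √((529.27)² + (-5782.99)²) = 5807.164 m.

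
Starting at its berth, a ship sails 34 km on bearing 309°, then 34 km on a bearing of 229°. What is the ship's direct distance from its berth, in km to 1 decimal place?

Leg 1 (309°, 34 km): east 34 sin 309° = -26.42, north 34 cos 309° = 21.40
Leg 2 (229°, 34 km): east 34 sin 229° = -25.66, north 34 cos 229° = -22.31
Net: -52.08 east, -0.91 north. Distance = √((-52.08)² + (-0.91)²) = 52.091 km.

52.1 km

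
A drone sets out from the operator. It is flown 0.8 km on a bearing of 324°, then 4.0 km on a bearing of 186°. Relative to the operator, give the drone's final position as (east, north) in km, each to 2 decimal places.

Leg 1 (324°, 0.8 km): east 0.8 sin 324° = -0.47, north 0.8 cos 324° = 0.65
Leg 2 (186°, 4.0 km): east 4.0 sin 186° = -0.42, north 4.0 cos 186° = -3.98
Summing: -0.89 km east, -3.33 km north → (-0.89, -3.33).

(-0.89, -3.33)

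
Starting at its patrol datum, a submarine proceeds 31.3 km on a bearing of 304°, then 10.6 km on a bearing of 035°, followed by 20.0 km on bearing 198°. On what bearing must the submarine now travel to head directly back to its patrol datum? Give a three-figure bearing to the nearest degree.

105°

Leg 1 (304°, 31.3 km): east 31.3 sin 304° = -25.95, north 31.3 cos 304° = 17.50
Leg 2 (035°, 10.6 km): east 10.6 sin 35° = 6.08, north 10.6 cos 35° = 8.68
Leg 3 (198°, 20.0 km): east 20.0 sin 198° = -6.18, north 20.0 cos 198° = -19.02
Net displacement: -26.05 east, 7.16 north. Direction back to start is (26.05, -7.16): bearing = atan2(26.05, -7.16) mod 360° = 105.38° ≈ 105°.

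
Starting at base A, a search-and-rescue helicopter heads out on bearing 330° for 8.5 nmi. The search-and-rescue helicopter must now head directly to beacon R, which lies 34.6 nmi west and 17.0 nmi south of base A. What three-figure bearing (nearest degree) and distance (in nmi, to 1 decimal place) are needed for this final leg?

231°, 38.9 nmi

Leg 1 (330°, 8.5 nmi): east 8.5 sin 330° = -4.25, north 8.5 cos 330° = 7.36
Current position: (-4.25, 7.36). Target: (-34.6, -17.0). Remaining: Δeast = -30.35, Δnorth = -24.36.
Bearing = atan2(-30.35, -24.36) mod 360° = 231.25°; distance = √((-30.35)² + (-24.36)²) = 38.918 nmi.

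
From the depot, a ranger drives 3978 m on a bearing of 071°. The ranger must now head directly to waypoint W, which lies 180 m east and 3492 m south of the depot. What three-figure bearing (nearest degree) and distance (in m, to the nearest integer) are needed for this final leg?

Leg 1 (071°, 3978 m): east 3978 sin 71° = 3761.27, north 3978 cos 71° = 1295.11
Current position: (3761.27, 1295.11). Target: (180, -3492). Remaining: Δeast = -3581.27, Δnorth = -4787.11.
Bearing = atan2(-3581.27, -4787.11) mod 360° = 216.80°; distance = √((-3581.27)² + (-4787.11)²) = 5978.456 m.

217°, 5978 m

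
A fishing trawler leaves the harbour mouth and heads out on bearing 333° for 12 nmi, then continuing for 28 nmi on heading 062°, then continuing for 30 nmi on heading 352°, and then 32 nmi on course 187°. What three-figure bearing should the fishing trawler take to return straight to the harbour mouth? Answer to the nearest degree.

207°

Leg 1 (333°, 12 nmi): east 12 sin 333° = -5.45, north 12 cos 333° = 10.69
Leg 2 (062°, 28 nmi): east 28 sin 62° = 24.72, north 28 cos 62° = 13.15
Leg 3 (352°, 30 nmi): east 30 sin 352° = -4.18, north 30 cos 352° = 29.71
Leg 4 (187°, 32 nmi): east 32 sin 187° = -3.90, north 32 cos 187° = -31.76
Net displacement: 11.20 east, 21.78 north. Direction back to start is (-11.20, -21.78): bearing = atan2(-11.20, -21.78) mod 360° = 207.21° ≈ 207°.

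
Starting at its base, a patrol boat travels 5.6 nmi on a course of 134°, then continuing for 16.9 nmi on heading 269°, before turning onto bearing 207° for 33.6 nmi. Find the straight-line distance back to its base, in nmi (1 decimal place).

44.2 nmi

Leg 1 (134°, 5.6 nmi): east 5.6 sin 134° = 4.03, north 5.6 cos 134° = -3.89
Leg 2 (269°, 16.9 nmi): east 16.9 sin 269° = -16.90, north 16.9 cos 269° = -0.29
Leg 3 (207°, 33.6 nmi): east 33.6 sin 207° = -15.25, north 33.6 cos 207° = -29.94
Net: -28.12 east, -34.12 north. Distance = √((-28.12)² + (-34.12)²) = 44.219 nmi.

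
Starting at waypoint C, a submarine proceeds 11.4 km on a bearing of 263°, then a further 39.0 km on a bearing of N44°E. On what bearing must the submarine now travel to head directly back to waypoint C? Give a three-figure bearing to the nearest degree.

211°

Leg 1 (263°, 11.4 km): east 11.4 sin 263° = -11.32, north 11.4 cos 263° = -1.39
Leg 2 (N44°E, 39.0 km): east 39.0 sin 44° = 27.09, north 39.0 cos 44° = 28.05
Net displacement: 15.78 east, 26.66 north. Direction back to start is (-15.78, -26.66): bearing = atan2(-15.78, -26.66) mod 360° = 210.61° ≈ 211°.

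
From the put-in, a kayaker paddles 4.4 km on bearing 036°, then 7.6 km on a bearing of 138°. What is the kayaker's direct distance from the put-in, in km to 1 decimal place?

8.0 km

Leg 1 (036°, 4.4 km): east 4.4 sin 36° = 2.59, north 4.4 cos 36° = 3.56
Leg 2 (138°, 7.6 km): east 7.6 sin 138° = 5.09, north 7.6 cos 138° = -5.65
Net: 7.67 east, -2.09 north. Distance = √((7.67)² + (-2.09)²) = 7.951 km.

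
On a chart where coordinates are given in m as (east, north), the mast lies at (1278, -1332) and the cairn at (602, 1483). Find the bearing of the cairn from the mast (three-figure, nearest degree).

Δeast = 602 − 1278 = -676.00; Δnorth = 1483 − -1332 = 2815.00.
Bearing = atan2(Δeast, Δnorth) mod 360° = 346.50° ≈ 346°.

346°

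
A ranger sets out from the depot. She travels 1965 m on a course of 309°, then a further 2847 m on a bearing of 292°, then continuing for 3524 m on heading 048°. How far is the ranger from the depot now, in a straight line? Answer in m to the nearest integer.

Leg 1 (309°, 1965 m): east 1965 sin 309° = -1527.09, north 1965 cos 309° = 1236.61
Leg 2 (292°, 2847 m): east 2847 sin 292° = -2639.69, north 2847 cos 292° = 1066.50
Leg 3 (048°, 3524 m): east 3524 sin 48° = 2618.84, north 3524 cos 48° = 2358.02
Net: -1547.94 east, 4661.14 north. Distance = √((-1547.94)² + (4661.14)²) = 4911.447 m.

4911 m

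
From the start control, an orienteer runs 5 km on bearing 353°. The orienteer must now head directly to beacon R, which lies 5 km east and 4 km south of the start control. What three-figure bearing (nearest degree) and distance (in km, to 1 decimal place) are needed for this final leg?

148°, 10.6 km

Leg 1 (353°, 5 km): east 5 sin 353° = -0.61, north 5 cos 353° = 4.96
Current position: (-0.61, 4.96). Target: (5, -4). Remaining: Δeast = 5.61, Δnorth = -8.96.
Bearing = atan2(5.61, -8.96) mod 360° = 147.96°; distance = √((5.61)² + (-8.96)²) = 10.573 km.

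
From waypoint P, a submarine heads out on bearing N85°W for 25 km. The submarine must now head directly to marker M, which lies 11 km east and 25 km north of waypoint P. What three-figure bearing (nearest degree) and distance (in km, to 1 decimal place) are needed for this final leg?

058°, 42.5 km

Leg 1 (N85°W, 25 km): east 25 sin 275° = -24.90, north 25 cos 275° = 2.18
Current position: (-24.90, 2.18). Target: (11, 25). Remaining: Δeast = 35.90, Δnorth = 22.82.
Bearing = atan2(35.90, 22.82) mod 360° = 57.56°; distance = √((35.90)² + (22.82)²) = 42.544 km.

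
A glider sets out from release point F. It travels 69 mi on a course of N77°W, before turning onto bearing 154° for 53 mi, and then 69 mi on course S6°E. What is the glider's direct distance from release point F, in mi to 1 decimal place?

Leg 1 (N77°W, 69 mi): east 69 sin 283° = -67.23, north 69 cos 283° = 15.52
Leg 2 (154°, 53 mi): east 53 sin 154° = 23.23, north 53 cos 154° = -47.64
Leg 3 (S6°E, 69 mi): east 69 sin 174° = 7.21, north 69 cos 174° = -68.62
Net: -36.79 east, -100.74 north. Distance = √((-36.79)² + (-100.74)²) = 107.243 mi.

107.2 mi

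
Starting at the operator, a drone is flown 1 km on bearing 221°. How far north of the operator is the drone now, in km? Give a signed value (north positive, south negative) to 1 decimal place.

-0.8 km

Leg 1 (221°, 1 km): east 1 sin 221° = -0.66, north 1 cos 221° = -0.75
Net north component: -0.75 km.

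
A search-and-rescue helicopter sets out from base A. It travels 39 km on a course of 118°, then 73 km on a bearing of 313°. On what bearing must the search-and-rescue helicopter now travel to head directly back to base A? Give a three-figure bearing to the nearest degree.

Leg 1 (118°, 39 km): east 39 sin 118° = 34.43, north 39 cos 118° = -18.31
Leg 2 (313°, 73 km): east 73 sin 313° = -53.39, north 73 cos 313° = 49.79
Net displacement: -18.95 east, 31.48 north. Direction back to start is (18.95, -31.48): bearing = atan2(18.95, -31.48) mod 360° = 148.95° ≈ 149°.

149°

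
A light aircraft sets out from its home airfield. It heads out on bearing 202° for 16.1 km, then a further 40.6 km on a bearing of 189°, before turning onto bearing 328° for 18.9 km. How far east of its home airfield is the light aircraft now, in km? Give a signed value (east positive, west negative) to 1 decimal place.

Leg 1 (202°, 16.1 km): east 16.1 sin 202° = -6.03, north 16.1 cos 202° = -14.93
Leg 2 (189°, 40.6 km): east 40.6 sin 189° = -6.35, north 40.6 cos 189° = -40.10
Leg 3 (328°, 18.9 km): east 18.9 sin 328° = -10.02, north 18.9 cos 328° = 16.03
Net east component: -22.40 km.

-22.4 km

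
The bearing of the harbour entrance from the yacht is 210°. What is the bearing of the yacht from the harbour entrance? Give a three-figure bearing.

030°

Back-bearing = 210° − 180° = 030°.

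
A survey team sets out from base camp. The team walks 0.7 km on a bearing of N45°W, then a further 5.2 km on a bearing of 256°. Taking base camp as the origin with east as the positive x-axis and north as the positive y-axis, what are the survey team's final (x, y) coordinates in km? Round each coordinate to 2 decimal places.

Leg 1 (N45°W, 0.7 km): east 0.7 sin 315° = -0.49, north 0.7 cos 315° = 0.49
Leg 2 (256°, 5.2 km): east 5.2 sin 256° = -5.05, north 5.2 cos 256° = -1.26
Summing: -5.54 km east, -0.76 km north → (-5.54, -0.76).

(-5.54, -0.76)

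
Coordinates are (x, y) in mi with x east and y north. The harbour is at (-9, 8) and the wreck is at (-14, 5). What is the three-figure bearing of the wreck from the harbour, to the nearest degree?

239°

Δeast = -14 − -9 = -5.00; Δnorth = 5 − 8 = -3.00.
Bearing = atan2(Δeast, Δnorth) mod 360° = 239.04° ≈ 239°.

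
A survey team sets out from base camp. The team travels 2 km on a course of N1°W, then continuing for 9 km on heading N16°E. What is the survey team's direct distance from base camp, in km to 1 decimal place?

Leg 1 (N1°W, 2 km): east 2 sin 359° = -0.03, north 2 cos 359° = 2.00
Leg 2 (N16°E, 9 km): east 9 sin 16° = 2.48, north 9 cos 16° = 8.65
Net: 2.45 east, 10.65 north. Distance = √((2.45)² + (10.65)²) = 10.928 km.

10.9 km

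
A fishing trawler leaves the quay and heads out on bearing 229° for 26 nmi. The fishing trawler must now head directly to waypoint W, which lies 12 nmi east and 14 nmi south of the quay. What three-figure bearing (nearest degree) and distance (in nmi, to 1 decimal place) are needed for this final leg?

084°, 31.8 nmi

Leg 1 (229°, 26 nmi): east 26 sin 229° = -19.62, north 26 cos 229° = -17.06
Current position: (-19.62, -17.06). Target: (12, -14). Remaining: Δeast = 31.62, Δnorth = 3.06.
Bearing = atan2(31.62, 3.06) mod 360° = 84.48°; distance = √((31.62)² + (3.06)²) = 31.770 nmi.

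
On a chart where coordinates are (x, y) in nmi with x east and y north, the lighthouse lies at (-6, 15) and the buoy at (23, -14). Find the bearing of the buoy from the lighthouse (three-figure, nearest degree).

Δeast = 23 − -6 = 29.00; Δnorth = -14 − 15 = -29.00.
Bearing = atan2(Δeast, Δnorth) mod 360° = 135.00° ≈ 135°.

135°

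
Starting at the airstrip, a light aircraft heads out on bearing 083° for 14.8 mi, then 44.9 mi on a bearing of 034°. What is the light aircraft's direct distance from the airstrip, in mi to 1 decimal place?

55.7 mi

Leg 1 (083°, 14.8 mi): east 14.8 sin 83° = 14.69, north 14.8 cos 83° = 1.80
Leg 2 (034°, 44.9 mi): east 44.9 sin 34° = 25.11, north 44.9 cos 34° = 37.22
Net: 39.80 east, 39.03 north. Distance = √((39.80)² + (39.03)²) = 55.740 mi.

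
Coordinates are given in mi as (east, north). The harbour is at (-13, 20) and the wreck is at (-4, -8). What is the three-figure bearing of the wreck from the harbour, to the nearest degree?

162°

Δeast = -4 − -13 = 9.00; Δnorth = -8 − 20 = -28.00.
Bearing = atan2(Δeast, Δnorth) mod 360° = 162.18° ≈ 162°.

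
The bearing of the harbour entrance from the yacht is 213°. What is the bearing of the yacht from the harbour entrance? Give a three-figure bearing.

Back-bearing = 213° − 180° = 033°.

033°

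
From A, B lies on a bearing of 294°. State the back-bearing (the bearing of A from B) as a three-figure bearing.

Back-bearing = 294° − 180° = 114°.

114°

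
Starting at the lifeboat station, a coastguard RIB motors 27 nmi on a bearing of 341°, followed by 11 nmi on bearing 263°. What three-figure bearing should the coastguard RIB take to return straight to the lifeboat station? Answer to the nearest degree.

141°

Leg 1 (341°, 27 nmi): east 27 sin 341° = -8.79, north 27 cos 341° = 25.53
Leg 2 (263°, 11 nmi): east 11 sin 263° = -10.92, north 11 cos 263° = -1.34
Net displacement: -19.71 east, 24.19 north. Direction back to start is (19.71, -24.19): bearing = atan2(19.71, -24.19) mod 360° = 140.83° ≈ 141°.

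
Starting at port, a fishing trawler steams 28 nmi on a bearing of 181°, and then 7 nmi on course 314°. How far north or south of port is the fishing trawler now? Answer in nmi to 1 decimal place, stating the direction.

Leg 1 (181°, 28 nmi): east 28 sin 181° = -0.49, north 28 cos 181° = -28.00
Leg 2 (314°, 7 nmi): east 7 sin 314° = -5.04, north 7 cos 314° = 4.86
Net north component: -23.13 nmi.

23.1 nmi south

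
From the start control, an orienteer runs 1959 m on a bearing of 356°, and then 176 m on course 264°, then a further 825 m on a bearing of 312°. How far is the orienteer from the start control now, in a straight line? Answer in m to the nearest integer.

2654 m

Leg 1 (356°, 1959 m): east 1959 sin 356° = -136.65, north 1959 cos 356° = 1954.23
Leg 2 (264°, 176 m): east 176 sin 264° = -175.04, north 176 cos 264° = -18.40
Leg 3 (312°, 825 m): east 825 sin 312° = -613.09, north 825 cos 312° = 552.03
Net: -924.78 east, 2487.86 north. Distance = √((-924.78)² + (2487.86)²) = 2654.183 m.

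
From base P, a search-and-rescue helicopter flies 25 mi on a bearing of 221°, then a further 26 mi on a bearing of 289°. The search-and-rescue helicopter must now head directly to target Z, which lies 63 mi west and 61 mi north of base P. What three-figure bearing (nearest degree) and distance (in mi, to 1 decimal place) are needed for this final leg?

Leg 1 (221°, 25 mi): east 25 sin 221° = -16.40, north 25 cos 221° = -18.87
Leg 2 (289°, 26 mi): east 26 sin 289° = -24.58, north 26 cos 289° = 8.46
Current position: (-40.98, -10.40). Target: (-63, 61). Remaining: Δeast = -22.02, Δnorth = 71.40.
Bearing = atan2(-22.02, 71.40) mod 360° = 342.86°; distance = √((-22.02)² + (71.40)²) = 74.720 mi.

343°, 74.7 mi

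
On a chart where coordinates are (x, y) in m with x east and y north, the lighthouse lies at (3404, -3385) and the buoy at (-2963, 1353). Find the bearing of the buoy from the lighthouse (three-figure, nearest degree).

Δeast = -2963 − 3404 = -6367.00; Δnorth = 1353 − -3385 = 4738.00.
Bearing = atan2(Δeast, Δnorth) mod 360° = 306.65° ≈ 307°.

307°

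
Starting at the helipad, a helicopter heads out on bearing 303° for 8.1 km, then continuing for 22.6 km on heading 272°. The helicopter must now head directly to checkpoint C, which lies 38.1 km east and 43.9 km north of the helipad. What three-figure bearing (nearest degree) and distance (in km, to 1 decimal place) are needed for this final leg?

060°, 77.8 km

Leg 1 (303°, 8.1 km): east 8.1 sin 303° = -6.79, north 8.1 cos 303° = 4.41
Leg 2 (272°, 22.6 km): east 22.6 sin 272° = -22.59, north 22.6 cos 272° = 0.79
Current position: (-29.38, 5.20). Target: (38.1, 43.9). Remaining: Δeast = 67.48, Δnorth = 38.70.
Bearing = atan2(67.48, 38.70) mod 360° = 60.17°; distance = √((67.48)² + (38.70)²) = 77.789 km.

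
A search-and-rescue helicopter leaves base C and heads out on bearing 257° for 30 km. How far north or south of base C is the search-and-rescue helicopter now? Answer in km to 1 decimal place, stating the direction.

Leg 1 (257°, 30 km): east 30 sin 257° = -29.23, north 30 cos 257° = -6.75
Net north component: -6.75 km.

6.7 km south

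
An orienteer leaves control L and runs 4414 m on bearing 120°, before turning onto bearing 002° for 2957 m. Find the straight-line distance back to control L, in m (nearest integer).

Leg 1 (120°, 4414 m): east 4414 sin 120° = 3822.64, north 4414 cos 120° = -2207.00
Leg 2 (002°, 2957 m): east 2957 sin 2° = 103.20, north 2957 cos 2° = 2955.20
Net: 3925.83 east, 748.20 north. Distance = √((3925.83)² + (748.20)²) = 3996.495 m.

3996 m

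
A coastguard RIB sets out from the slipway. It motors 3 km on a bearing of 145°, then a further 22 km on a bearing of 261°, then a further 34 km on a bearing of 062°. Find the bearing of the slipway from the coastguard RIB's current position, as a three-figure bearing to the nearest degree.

225°

Leg 1 (145°, 3 km): east 3 sin 145° = 1.72, north 3 cos 145° = -2.46
Leg 2 (261°, 22 km): east 22 sin 261° = -21.73, north 22 cos 261° = -3.44
Leg 3 (062°, 34 km): east 34 sin 62° = 30.02, north 34 cos 62° = 15.96
Net displacement: 10.01 east, 10.06 north. Direction back to start is (-10.01, -10.06): bearing = atan2(-10.01, -10.06) mod 360° = 224.85° ≈ 225°.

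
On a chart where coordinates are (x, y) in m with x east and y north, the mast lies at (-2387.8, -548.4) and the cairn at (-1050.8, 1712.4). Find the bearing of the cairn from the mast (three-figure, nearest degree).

Δeast = -1050.8 − -2387.8 = 1337.00; Δnorth = 1712.4 − -548.4 = 2260.80.
Bearing = atan2(Δeast, Δnorth) mod 360° = 30.60° ≈ 031°.

031°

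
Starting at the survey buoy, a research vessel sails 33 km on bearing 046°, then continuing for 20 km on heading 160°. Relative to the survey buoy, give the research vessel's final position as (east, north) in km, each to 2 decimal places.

(30.58, 4.13)

Leg 1 (046°, 33 km): east 33 sin 46° = 23.74, north 33 cos 46° = 22.92
Leg 2 (160°, 20 km): east 20 sin 160° = 6.84, north 20 cos 160° = -18.79
Summing: 30.58 km east, 4.13 km north → (30.58, 4.13).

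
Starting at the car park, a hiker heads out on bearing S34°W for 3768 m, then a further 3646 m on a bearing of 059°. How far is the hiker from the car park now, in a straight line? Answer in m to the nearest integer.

Leg 1 (S34°W, 3768 m): east 3768 sin 214° = -2107.04, north 3768 cos 214° = -3123.81
Leg 2 (059°, 3646 m): east 3646 sin 59° = 3125.23, north 3646 cos 59° = 1877.83
Net: 1018.19 east, -1245.98 north. Distance = √((1018.19)² + (-1245.98)²) = 1609.098 m.

1609 m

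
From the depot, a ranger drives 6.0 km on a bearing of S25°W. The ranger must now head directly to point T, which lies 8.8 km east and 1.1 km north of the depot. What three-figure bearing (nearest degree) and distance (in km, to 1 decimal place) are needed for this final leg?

060°, 13.1 km

Leg 1 (S25°W, 6.0 km): east 6.0 sin 205° = -2.54, north 6.0 cos 205° = -5.44
Current position: (-2.54, -5.44). Target: (8.8, 1.1). Remaining: Δeast = 11.34, Δnorth = 6.54.
Bearing = atan2(11.34, 6.54) mod 360° = 60.03°; distance = √((11.34)² + (6.54)²) = 13.086 km.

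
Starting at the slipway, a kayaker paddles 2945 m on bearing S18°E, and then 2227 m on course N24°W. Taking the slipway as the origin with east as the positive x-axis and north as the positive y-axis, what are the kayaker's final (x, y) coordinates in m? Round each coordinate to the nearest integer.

Leg 1 (S18°E, 2945 m): east 2945 sin 162° = 910.06, north 2945 cos 162° = -2800.86
Leg 2 (N24°W, 2227 m): east 2227 sin 336° = -905.80, north 2227 cos 336° = 2034.47
Summing: 4.25 m east, -766.40 m north → (4, -766).

(4, -766)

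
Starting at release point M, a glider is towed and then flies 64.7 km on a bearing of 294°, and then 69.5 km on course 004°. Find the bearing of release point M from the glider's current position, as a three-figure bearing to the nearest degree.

Leg 1 (294°, 64.7 km): east 64.7 sin 294° = -59.11, north 64.7 cos 294° = 26.32
Leg 2 (004°, 69.5 km): east 69.5 sin 4° = 4.85, north 69.5 cos 4° = 69.33
Net displacement: -54.26 east, 95.65 north. Direction back to start is (54.26, -95.65): bearing = atan2(54.26, -95.65) mod 360° = 150.43° ≈ 150°.

150°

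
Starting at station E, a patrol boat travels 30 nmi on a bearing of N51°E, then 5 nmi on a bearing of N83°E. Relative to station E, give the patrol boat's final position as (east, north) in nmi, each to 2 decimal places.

(28.28, 19.49)

Leg 1 (N51°E, 30 nmi): east 30 sin 51° = 23.31, north 30 cos 51° = 18.88
Leg 2 (N83°E, 5 nmi): east 5 sin 83° = 4.96, north 5 cos 83° = 0.61
Summing: 28.28 nmi east, 19.49 nmi north → (28.28, 19.49).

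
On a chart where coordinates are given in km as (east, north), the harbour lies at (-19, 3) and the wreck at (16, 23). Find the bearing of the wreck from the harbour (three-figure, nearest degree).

Δeast = 16 − -19 = 35.00; Δnorth = 23 − 3 = 20.00.
Bearing = atan2(Δeast, Δnorth) mod 360° = 60.26° ≈ 060°.

060°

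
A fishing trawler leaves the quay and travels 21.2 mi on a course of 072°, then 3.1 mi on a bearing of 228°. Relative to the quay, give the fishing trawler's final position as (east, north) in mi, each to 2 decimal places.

Leg 1 (072°, 21.2 mi): east 21.2 sin 72° = 20.16, north 21.2 cos 72° = 6.55
Leg 2 (228°, 3.1 mi): east 3.1 sin 228° = -2.30, north 3.1 cos 228° = -2.07
Summing: 17.86 mi east, 4.48 mi north → (17.86, 4.48).

(17.86, 4.48)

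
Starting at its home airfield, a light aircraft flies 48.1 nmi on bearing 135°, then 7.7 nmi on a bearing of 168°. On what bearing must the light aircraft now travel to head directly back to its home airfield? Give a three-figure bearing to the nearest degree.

Leg 1 (135°, 48.1 nmi): east 48.1 sin 135° = 34.01, north 48.1 cos 135° = -34.01
Leg 2 (168°, 7.7 nmi): east 7.7 sin 168° = 1.60, north 7.7 cos 168° = -7.53
Net displacement: 35.61 east, -41.54 north. Direction back to start is (-35.61, 41.54): bearing = atan2(-35.61, 41.54) mod 360° = 319.40° ≈ 319°.

319°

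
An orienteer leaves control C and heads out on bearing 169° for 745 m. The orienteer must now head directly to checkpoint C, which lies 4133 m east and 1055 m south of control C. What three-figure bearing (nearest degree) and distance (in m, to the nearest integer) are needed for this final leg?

Leg 1 (169°, 745 m): east 745 sin 169° = 142.15, north 745 cos 169° = -731.31
Current position: (142.15, -731.31). Target: (4133, -1055). Remaining: Δeast = 3990.85, Δnorth = -323.69.
Bearing = atan2(3990.85, -323.69) mod 360° = 94.64°; distance = √((3990.85)² + (-323.69)²) = 4003.953 m.

095°, 4004 m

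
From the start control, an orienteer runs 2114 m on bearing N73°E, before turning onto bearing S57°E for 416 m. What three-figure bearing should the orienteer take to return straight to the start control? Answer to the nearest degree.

261°

Leg 1 (N73°E, 2114 m): east 2114 sin 73° = 2021.63, north 2114 cos 73° = 618.07
Leg 2 (S57°E, 416 m): east 416 sin 123° = 348.89, north 416 cos 123° = -226.57
Net displacement: 2370.52 east, 391.50 north. Direction back to start is (-2370.52, -391.50): bearing = atan2(-2370.52, -391.50) mod 360° = 260.62° ≈ 261°.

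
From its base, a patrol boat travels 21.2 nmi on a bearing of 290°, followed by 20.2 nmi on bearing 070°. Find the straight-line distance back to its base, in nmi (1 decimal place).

14.2 nmi

Leg 1 (290°, 21.2 nmi): east 21.2 sin 290° = -19.92, north 21.2 cos 290° = 7.25
Leg 2 (070°, 20.2 nmi): east 20.2 sin 70° = 18.98, north 20.2 cos 70° = 6.91
Net: -0.94 east, 14.16 north. Distance = √((-0.94)² + (14.16)²) = 14.191 nmi.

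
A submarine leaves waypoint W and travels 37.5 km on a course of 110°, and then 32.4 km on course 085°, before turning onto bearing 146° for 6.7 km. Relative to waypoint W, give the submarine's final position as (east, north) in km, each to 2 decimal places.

(71.26, -15.56)

Leg 1 (110°, 37.5 km): east 37.5 sin 110° = 35.24, north 37.5 cos 110° = -12.83
Leg 2 (085°, 32.4 km): east 32.4 sin 85° = 32.28, north 32.4 cos 85° = 2.82
Leg 3 (146°, 6.7 km): east 6.7 sin 146° = 3.75, north 6.7 cos 146° = -5.55
Summing: 71.26 km east, -15.56 km north → (71.26, -15.56).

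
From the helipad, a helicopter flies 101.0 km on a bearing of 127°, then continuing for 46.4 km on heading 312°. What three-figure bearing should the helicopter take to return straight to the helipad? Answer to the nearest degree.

303°

Leg 1 (127°, 101.0 km): east 101.0 sin 127° = 80.66, north 101.0 cos 127° = -60.78
Leg 2 (312°, 46.4 km): east 46.4 sin 312° = -34.48, north 46.4 cos 312° = 31.05
Net displacement: 46.18 east, -29.74 north. Direction back to start is (-46.18, 29.74): bearing = atan2(-46.18, 29.74) mod 360° = 302.78° ≈ 303°.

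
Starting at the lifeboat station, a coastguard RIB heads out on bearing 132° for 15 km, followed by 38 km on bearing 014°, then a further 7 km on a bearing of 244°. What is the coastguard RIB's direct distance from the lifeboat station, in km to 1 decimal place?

Leg 1 (132°, 15 km): east 15 sin 132° = 11.15, north 15 cos 132° = -10.04
Leg 2 (014°, 38 km): east 38 sin 14° = 9.19, north 38 cos 14° = 36.87
Leg 3 (244°, 7 km): east 7 sin 244° = -6.29, north 7 cos 244° = -3.07
Net: 14.05 east, 23.77 north. Distance = √((14.05)² + (23.77)²) = 27.607 km.

27.6 km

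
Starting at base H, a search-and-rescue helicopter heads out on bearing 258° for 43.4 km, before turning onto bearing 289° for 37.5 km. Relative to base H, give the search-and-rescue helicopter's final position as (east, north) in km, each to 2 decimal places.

(-77.91, 3.19)

Leg 1 (258°, 43.4 km): east 43.4 sin 258° = -42.45, north 43.4 cos 258° = -9.02
Leg 2 (289°, 37.5 km): east 37.5 sin 289° = -35.46, north 37.5 cos 289° = 12.21
Summing: -77.91 km east, 3.19 km north → (-77.91, 3.19).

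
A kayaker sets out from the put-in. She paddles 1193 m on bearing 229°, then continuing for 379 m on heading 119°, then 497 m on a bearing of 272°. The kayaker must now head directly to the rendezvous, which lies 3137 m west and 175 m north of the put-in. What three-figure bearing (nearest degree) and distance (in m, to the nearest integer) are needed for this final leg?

298°, 2357 m

Leg 1 (229°, 1193 m): east 1193 sin 229° = -900.37, north 1193 cos 229° = -782.68
Leg 2 (119°, 379 m): east 379 sin 119° = 331.48, north 379 cos 119° = -183.74
Leg 3 (272°, 497 m): east 497 sin 272° = -496.70, north 497 cos 272° = 17.35
Current position: (-1065.58, -949.08). Target: (-3137, 175). Remaining: Δeast = -2071.42, Δnorth = 1124.08.
Bearing = atan2(-2071.42, 1124.08) mod 360° = 298.49°; distance = √((-2071.42)² + (1124.08)²) = 2356.758 m.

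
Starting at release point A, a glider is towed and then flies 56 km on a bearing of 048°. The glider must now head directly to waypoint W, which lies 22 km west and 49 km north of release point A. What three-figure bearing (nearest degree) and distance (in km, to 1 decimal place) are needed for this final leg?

280°, 64.7 km

Leg 1 (048°, 56 km): east 56 sin 48° = 41.62, north 56 cos 48° = 37.47
Current position: (41.62, 37.47). Target: (-22, 49). Remaining: Δeast = -63.62, Δnorth = 11.53.
Bearing = atan2(-63.62, 11.53) mod 360° = 280.27°; distance = √((-63.62)² + (11.53)²) = 64.652 km.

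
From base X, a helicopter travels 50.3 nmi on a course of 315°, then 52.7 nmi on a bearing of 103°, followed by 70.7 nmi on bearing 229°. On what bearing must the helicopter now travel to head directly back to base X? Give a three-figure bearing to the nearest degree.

059°

Leg 1 (315°, 50.3 nmi): east 50.3 sin 315° = -35.57, north 50.3 cos 315° = 35.57
Leg 2 (103°, 52.7 nmi): east 52.7 sin 103° = 51.35, north 52.7 cos 103° = -11.85
Leg 3 (229°, 70.7 nmi): east 70.7 sin 229° = -53.36, north 70.7 cos 229° = -46.38
Net displacement: -37.58 east, -22.67 north. Direction back to start is (37.58, 22.67): bearing = atan2(37.58, 22.67) mod 360° = 58.90° ≈ 059°.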